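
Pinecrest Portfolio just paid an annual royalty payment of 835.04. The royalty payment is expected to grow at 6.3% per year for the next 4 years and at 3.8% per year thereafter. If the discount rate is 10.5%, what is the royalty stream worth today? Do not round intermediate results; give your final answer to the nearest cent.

14113.94

D_1 = 887.64752
D_2 = 943.56931
D_3 = 1003.01418
D_4 = 1066.20407
Terminal value at year 4: TV = D_4×(1+g_2)/(r−g_2) = 1106.71983/0.067 = 16518.20640
P_0 = D_1/(1+r)^1 + D_2/(1+r)^2 + D_3/(1+r)^3 + D_4/(1+r)^4 + TV/(1+r)^4
    = 803.30092 + 772.76822 + 743.39603 + 715.14026 + 11079.33710 = 14113.94253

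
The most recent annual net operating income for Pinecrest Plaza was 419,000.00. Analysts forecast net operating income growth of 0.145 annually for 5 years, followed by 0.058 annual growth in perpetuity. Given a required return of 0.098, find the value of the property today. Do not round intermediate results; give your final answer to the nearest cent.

16046327.01

D_1 = 479755.00000
D_2 = 549319.47500
D_3 = 628970.79887
D_4 = 720171.56471
D_5 = 824596.44160
Terminal value at year 5: TV = D_5×(1+g_2)/(r−g_2) = 872423.03521/0.04 = 21810575.88019
P_0 = D_1/(1+r)^1 + D_2/(1+r)^2 + D_3/(1+r)^3 + D_4/(1+r)^4 + D_5/(1+r)^5 + TV/(1+r)^5
    = 436935.33698 + 455638.39785 + 475142.04512 + 495480.54796 + 516689.64245 + 13666441.04283 = 16046327.01318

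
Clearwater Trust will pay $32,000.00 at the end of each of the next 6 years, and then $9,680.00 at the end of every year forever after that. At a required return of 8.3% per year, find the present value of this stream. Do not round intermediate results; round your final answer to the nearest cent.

$218876.80

PV of 6-year annuity: $32,000.00 × [1 − (1+0.083)^−6] / 0.083 = 146595.40861
Perpetuity value at year 6: $9,680.00 / 0.083 = 116626.50602
PV of perpetuity: 116626.50602 / (1+0.083)^6 = 72281.39492
Total PV = 146595.40861 + 72281.39492 = 218876.80353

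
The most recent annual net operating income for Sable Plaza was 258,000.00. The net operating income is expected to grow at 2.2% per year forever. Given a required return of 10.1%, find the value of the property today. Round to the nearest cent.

3337670.89

D₁ = D₀ × (1 + g) = 258,000.00 × 1.022 = 263,676.0000
Growing perpetuity: P = D₁ / (r − g) = 263,676.0000 / (0.101 − 0.022) = 3,337,670.89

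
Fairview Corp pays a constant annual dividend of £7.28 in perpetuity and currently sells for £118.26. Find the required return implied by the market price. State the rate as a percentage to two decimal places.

6.16%

P = C/r ⇒ r = C/P = £7.28/£118.26 = 0.061559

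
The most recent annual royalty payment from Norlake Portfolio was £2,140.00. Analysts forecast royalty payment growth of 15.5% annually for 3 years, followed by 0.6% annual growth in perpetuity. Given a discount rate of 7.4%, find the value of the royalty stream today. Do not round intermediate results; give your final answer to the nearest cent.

D_1 = 2471.70000
D_2 = 2854.81350
D_3 = 3297.30959
Terminal value at year 3: TV = D_3×(1+g_2)/(r−g_2) = 3317.09345/0.068 = 48780.78603
P_0 = D_1/(1+r)^1 + D_2/(1+r)^2 + D_3/(1+r)^3 + TV/(1+r)^3
    = 2301.39665 + 2474.96567 + 2661.62509 + 39376.39473 = 46814.38214

£46814.38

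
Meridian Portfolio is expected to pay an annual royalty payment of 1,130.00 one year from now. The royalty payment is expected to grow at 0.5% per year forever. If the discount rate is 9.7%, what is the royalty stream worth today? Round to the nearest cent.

12282.61

Growing perpetuity: P = D₁ / (r − g) = 1,130.0000 / (0.097 − 0.005) = 12,282.61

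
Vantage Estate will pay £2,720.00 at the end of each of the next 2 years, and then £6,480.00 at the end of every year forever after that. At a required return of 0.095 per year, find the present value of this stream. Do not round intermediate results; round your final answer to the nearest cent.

PV of 2-year annuity: £2,720.00 × [1 − (1+0.095)^−2] / 0.095 = 4752.52810
Perpetuity value at year 2: £6,480.00 / 0.095 = 68210.52632
PV of perpetuity: 68210.52632 / (1+0.095)^2 = 56888.32703
Total PV = 4752.52810 + 56888.32703 = 61640.85512

£61640.86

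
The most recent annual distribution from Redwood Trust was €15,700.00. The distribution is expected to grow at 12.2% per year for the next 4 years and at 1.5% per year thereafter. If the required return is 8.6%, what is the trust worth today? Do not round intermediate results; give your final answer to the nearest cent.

€323896.75

D_1 = 17615.40000
D_2 = 19764.47880
D_3 = 22175.74521
D_4 = 24881.18613
Terminal value at year 4: TV = D_4×(1+g_2)/(r−g_2) = 25254.40392/0.071 = 355695.82988
P_0 = D_1/(1+r)^1 + D_2/(1+r)^2 + D_3/(1+r)^3 + D_4/(1+r)^4 + TV/(1+r)^4
    = 16220.44199 + 16758.13620 + 17313.65453 + 17887.58782 + 255716.92454 = 323896.74507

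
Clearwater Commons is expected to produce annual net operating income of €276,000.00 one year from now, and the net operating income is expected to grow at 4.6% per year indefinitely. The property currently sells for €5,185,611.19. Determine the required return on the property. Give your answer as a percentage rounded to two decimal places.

9.92%

P = D₁/(r − g) ⇒ r = D₁/P + g = €276,000.0000/€5,185,611.19 + 0.046 = 0.053224 + 0.046 = 0.099224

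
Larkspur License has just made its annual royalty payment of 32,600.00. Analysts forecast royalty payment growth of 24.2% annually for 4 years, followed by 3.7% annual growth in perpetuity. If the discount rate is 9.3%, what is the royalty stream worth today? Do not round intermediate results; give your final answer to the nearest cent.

D_1 = 40489.20000
D_2 = 50287.58640
D_3 = 62457.18231
D_4 = 77571.82043
Terminal value at year 4: TV = D_4×(1+g_2)/(r−g_2) = 80441.97778/0.056 = 1436463.88899
P_0 = D_1/(1+r)^1 + D_2/(1+r)^2 + D_3/(1+r)^3 + D_4/(1+r)^4 + TV/(1+r)^4
    = 37044.09881 + 42094.02628 + 47832.37021 + 54352.97694 + 1006500.66233 = 1187824.13457

1187824.13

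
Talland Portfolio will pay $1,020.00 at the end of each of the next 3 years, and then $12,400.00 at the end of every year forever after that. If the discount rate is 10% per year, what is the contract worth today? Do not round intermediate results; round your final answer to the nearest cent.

$95699.62

PV of 3-year annuity: $1,020.00 × [1 − (1+0.1)^−3] / 0.1 = 2536.58903
Perpetuity value at year 3: $12,400.00 / 0.1 = 124000.00000
PV of perpetuity: 124000.00000 / (1+0.1)^3 = 93163.03531
Total PV = 2536.58903 + 93163.03531 = 95699.62434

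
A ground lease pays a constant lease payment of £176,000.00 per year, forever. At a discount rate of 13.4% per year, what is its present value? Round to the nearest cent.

£1313432.84

Level perpetuity: PV = C / r = £176,000.00 / 0.134 = £1,313,432.84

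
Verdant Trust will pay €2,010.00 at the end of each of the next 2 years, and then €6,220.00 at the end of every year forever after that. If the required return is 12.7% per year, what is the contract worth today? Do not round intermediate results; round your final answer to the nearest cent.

PV of 2-year annuity: €2,010.00 × [1 − (1+0.127)^−2] / 0.127 = 3366.01243
Perpetuity value at year 2: €6,220.00 / 0.127 = 48976.37795
PV of perpetuity: 48976.37795 / (1+0.127)^2 = 38560.16039
Total PV = 3366.01243 + 38560.16039 = 41926.17282

€41926.17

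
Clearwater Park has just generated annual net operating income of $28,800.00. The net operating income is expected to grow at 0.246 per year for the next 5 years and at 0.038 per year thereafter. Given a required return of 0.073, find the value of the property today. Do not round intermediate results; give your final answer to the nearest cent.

$2034043.76

D_1 = 35884.80000
D_2 = 44712.46080
D_3 = 55711.72616
D_4 = 69416.81079
D_5 = 86493.34625
Terminal value at year 5: TV = D_5×(1+g_2)/(r−g_2) = 89780.09340/0.035 = 2565145.52581
P_0 = D_1/(1+r)^1 + D_2/(1+r)^2 + D_3/(1+r)^3 + D_4/(1+r)^4 + D_5/(1+r)^5 + TV/(1+r)^5
    = 33443.42964 + 38835.52034 + 45096.97889 + 52367.97362 + 60811.27226 + 1803488.58860 = 2034043.76334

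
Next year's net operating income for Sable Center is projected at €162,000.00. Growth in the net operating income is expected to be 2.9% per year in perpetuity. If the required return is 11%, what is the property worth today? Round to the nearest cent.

€2000000.00

Growing perpetuity: P = D₁ / (r − g) = €162,000.0000 / (0.11 − 0.029) = €2,000,000.00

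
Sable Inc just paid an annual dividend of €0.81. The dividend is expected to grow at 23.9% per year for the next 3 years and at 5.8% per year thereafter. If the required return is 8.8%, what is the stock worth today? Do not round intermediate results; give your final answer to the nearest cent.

D_1 = 1.00359
D_2 = 1.24345
D_3 = 1.54063
Terminal value at year 3: TV = D_3×(1+g_2)/(r−g_2) = 1.62999/0.03 = 54.33296
P_0 = D_1/(1+r)^1 + D_2/(1+r)^2 + D_3/(1+r)^3 + TV/(1+r)^3
    = 0.92242 + 1.05044 + 1.19622 + 42.18681 = 45.35589

€45.36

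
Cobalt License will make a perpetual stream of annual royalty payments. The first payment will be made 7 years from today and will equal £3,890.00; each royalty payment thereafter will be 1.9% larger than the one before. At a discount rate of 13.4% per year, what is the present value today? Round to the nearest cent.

£15906.46

Value at end of year 6: C₁ / (r − g) = £3,890.00 / (0.134 − 0.019) = £33,826.0870
Discount to today: PV = £33,826.0870 / (1 + 0.134)^6 = £33,826.0870 / 2.126563 = £15,906.46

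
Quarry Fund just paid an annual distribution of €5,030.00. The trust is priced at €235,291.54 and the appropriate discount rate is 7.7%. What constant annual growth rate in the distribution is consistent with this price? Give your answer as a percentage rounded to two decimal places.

5.45%

P = D₀(1+g)/(r−g) ⇒ P(r−g) = D₀(1+g) ⇒ g(P+D₀) = P·r − D₀
g = (P·r − D₀)/(P + D₀) = (€235,291.54×0.077 − €5,030.00) / (€235,291.54 + €5,030.00) = 0.054458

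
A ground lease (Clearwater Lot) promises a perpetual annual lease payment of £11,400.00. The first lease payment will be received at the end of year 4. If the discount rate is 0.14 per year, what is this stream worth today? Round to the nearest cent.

£54961.97

Value at end of year 3: C / r = £11,400.00 / 0.14 = £81,428.5714
Discount to today: PV = £81,428.5714 / (1 + 0.14)^3 = £81,428.5714 / 1.481544 = £54,961.97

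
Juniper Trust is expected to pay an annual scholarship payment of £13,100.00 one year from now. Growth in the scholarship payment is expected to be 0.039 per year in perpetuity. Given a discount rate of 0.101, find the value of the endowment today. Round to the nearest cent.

Growing perpetuity: P = D₁ / (r − g) = £13,100.0000 / (0.101 − 0.039) = £211,290.32

£211290.32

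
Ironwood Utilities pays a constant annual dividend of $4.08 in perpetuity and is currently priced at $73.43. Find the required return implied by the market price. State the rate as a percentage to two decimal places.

P = C/r ⇒ r = C/P = $4.08/$73.43 = 0.055563

5.56%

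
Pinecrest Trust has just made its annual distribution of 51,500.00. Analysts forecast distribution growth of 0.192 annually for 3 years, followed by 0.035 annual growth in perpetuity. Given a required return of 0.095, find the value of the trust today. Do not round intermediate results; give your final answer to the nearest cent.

D_1 = 61388.00000
D_2 = 73174.49600
D_3 = 87223.99923
Terminal value at year 3: TV = D_3×(1+g_2)/(r−g_2) = 90276.83921/0.06 = 1504613.98675
P_0 = D_1/(1+r)^1 + D_2/(1+r)^2 + D_3/(1+r)^3 + TV/(1+r)^3
    = 56062.10046 + 61028.33219 + 66434.49495 + 1145995.03783 = 1329519.96542

1329519.97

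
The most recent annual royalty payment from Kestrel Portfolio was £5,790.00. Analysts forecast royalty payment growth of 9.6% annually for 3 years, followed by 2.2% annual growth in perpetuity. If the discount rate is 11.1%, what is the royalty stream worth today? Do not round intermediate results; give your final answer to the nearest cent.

D_1 = 6345.84000
D_2 = 6955.04064
D_3 = 7622.72454
Terminal value at year 3: TV = D_3×(1+g_2)/(r−g_2) = 7790.42448/0.089 = 87532.85934
P_0 = D_1/(1+r)^1 + D_2/(1+r)^2 + D_3/(1+r)^3 + TV/(1+r)^3
    = 5711.82718 + 5634.70980 + 5558.63361 + 63830.60173 = 80735.77233

£80735.77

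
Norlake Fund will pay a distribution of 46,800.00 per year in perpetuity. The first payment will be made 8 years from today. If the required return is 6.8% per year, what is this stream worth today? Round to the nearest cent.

434248.34

Value at end of year 7: C / r = 46,800.00 / 0.068 = 688,235.2941
Discount to today: PV = 688,235.2941 / (1 + 0.068)^7 = 688,235.2941 / 1.584889 = 434,248.34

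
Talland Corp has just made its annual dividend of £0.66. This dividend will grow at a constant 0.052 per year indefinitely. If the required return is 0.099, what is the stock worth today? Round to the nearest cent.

£14.77

D₁ = D₀ × (1 + g) = £0.66 × 1.052 = £0.6943
Growing perpetuity: P = D₁ / (r − g) = £0.6943 / (0.099 − 0.052) = £14.77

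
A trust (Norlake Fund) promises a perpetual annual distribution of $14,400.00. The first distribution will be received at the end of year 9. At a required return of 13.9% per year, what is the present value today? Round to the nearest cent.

Value at end of year 8: C / r = $14,400.00 / 0.139 = $103,597.1223
Discount to today: PV = $103,597.1223 / (1 + 0.139)^8 = $103,597.1223 / 2.832630 = $36,572.77

$36572.77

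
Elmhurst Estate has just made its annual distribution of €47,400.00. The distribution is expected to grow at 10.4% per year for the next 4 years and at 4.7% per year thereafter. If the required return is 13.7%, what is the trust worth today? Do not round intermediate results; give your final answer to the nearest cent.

D_1 = 52329.60000
D_2 = 57771.87840
D_3 = 63780.15375
D_4 = 70413.28974
Terminal value at year 4: TV = D_4×(1+g_2)/(r−g_2) = 73722.71436/0.09 = 819141.27069
P_0 = D_1/(1+r)^1 + D_2/(1+r)^2 + D_3/(1+r)^3 + D_4/(1+r)^4 + TV/(1+r)^4
    = 46024.27441 + 44688.47752 + 43391.45047 + 42132.06800 + 490136.39112 = 666372.66152

€666372.66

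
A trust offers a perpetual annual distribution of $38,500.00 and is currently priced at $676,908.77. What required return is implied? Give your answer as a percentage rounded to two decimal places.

P = C/r ⇒ r = C/P = $38,500.00/$676,908.77 = 0.056876

5.69%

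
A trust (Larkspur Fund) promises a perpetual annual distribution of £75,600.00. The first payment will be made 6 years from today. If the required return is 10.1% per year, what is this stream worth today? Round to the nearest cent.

£462662.00

Value at end of year 5: C / r = £75,600.00 / 0.101 = £748,514.8515
Discount to today: PV = £748,514.8515 / (1 + 0.101)^5 = £748,514.8515 / 1.617844 = £462,662.00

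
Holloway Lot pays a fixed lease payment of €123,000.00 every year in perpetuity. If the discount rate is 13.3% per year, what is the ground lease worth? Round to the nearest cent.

€924812.03

Level perpetuity: PV = C / r = €123,000.00 / 0.133 = €924,812.03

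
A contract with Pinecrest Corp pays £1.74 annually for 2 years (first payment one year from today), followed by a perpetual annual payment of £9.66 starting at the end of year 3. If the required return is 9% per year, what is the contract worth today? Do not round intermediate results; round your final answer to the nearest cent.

£93.40

PV of 2-year annuity: £1.74 × [1 − (1+0.09)^−2] / 0.09 = 3.06085
Perpetuity value at year 2: £9.66 / 0.09 = 107.33333
PV of perpetuity: 107.33333 / (1+0.09)^2 = 90.34032
Total PV = 3.06085 + 90.34032 = 93.40117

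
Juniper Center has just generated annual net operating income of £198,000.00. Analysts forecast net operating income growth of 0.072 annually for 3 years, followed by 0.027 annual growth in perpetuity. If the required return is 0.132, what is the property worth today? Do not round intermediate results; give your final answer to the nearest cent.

D_1 = 212256.00000
D_2 = 227538.43200
D_3 = 243921.19910
Terminal value at year 3: TV = D_3×(1+g_2)/(r−g_2) = 250507.07148/0.105 = 2385781.63314
P_0 = D_1/(1+r)^1 + D_2/(1+r)^2 + D_3/(1+r)^3 + TV/(1+r)^3
    = 187505.30035 + 177566.85687 + 168155.18601 + 1644717.86700 = 2177945.21024

£2177945.21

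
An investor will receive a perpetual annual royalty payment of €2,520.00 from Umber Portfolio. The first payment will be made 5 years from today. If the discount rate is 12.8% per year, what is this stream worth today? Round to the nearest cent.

€12160.58

Value at end of year 4: C / r = €2,520.00 / 0.128 = €19,687.5000
Discount to today: PV = €19,687.5000 / (1 + 0.128)^4 = €19,687.5000 / 1.618961 = €12,160.58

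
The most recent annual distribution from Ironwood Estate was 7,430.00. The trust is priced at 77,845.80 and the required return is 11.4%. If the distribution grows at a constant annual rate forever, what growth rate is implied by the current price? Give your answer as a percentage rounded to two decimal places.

P = D₀(1+g)/(r−g) ⇒ P(r−g) = D₀(1+g) ⇒ g(P+D₀) = P·r − D₀
g = (P·r − D₀)/(P + D₀) = (77,845.80×0.114 − 7,430.00) / (77,845.80 + 7,430.00) = 0.016938

1.69%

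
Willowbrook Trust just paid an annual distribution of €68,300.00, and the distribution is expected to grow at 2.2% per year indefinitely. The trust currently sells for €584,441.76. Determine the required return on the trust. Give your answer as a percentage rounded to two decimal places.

D₁ = €68,300.00 × 1.022 = €69,802.6000
P = D₁/(r − g) ⇒ r = D₁/P + g = €69,802.6000/€584,441.76 + 0.022 = 0.119435 + 0.022 = 0.141435

14.14%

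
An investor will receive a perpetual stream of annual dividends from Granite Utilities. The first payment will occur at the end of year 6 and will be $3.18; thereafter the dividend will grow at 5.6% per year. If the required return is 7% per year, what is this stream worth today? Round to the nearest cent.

$161.95

Value at end of year 5: C₁ / (r − g) = $3.18 / (0.07 − 0.056) = $227.1429
Discount to today: PV = $227.1429 / (1 + 0.07)^5 = $227.1429 / 1.402552 = $161.95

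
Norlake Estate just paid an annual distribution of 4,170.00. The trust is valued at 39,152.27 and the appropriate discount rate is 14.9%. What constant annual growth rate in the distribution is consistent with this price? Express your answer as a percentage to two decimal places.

P = D₀(1+g)/(r−g) ⇒ P(r−g) = D₀(1+g) ⇒ g(P+D₀) = P·r − D₀
g = (P·r − D₀)/(P + D₀) = (39,152.27×0.149 − 4,170.00) / (39,152.27 + 4,170.00) = 0.038403

3.84%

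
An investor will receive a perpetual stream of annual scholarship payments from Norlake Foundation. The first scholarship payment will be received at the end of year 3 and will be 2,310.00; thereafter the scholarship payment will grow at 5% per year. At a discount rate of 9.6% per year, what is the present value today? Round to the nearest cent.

Value at end of year 2: C₁ / (r − g) = 2,310.00 / (0.096 − 0.05) = 50,217.3913
Discount to today: PV = 50,217.3913 / (1 + 0.096)^2 = 50,217.3913 / 1.201216 = 41,805.46

41805.46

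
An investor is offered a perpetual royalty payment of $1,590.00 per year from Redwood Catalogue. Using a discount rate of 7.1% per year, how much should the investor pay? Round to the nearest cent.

$22394.37

Level perpetuity: PV = C / r = $1,590.00 / 0.071 = $22,394.37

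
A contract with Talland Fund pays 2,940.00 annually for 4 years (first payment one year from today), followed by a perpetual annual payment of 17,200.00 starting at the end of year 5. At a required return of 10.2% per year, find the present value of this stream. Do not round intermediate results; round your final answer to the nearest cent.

PV of 4-year annuity: 2,940.00 × [1 − (1+0.102)^−4] / 0.102 = 9279.19970
Perpetuity value at year 4: 17,200.00 / 0.102 = 168627.45098
PV of perpetuity: 168627.45098 / (1+0.102)^4 = 114340.97655
Total PV = 9279.19970 + 114340.97655 = 123620.17625

123620.18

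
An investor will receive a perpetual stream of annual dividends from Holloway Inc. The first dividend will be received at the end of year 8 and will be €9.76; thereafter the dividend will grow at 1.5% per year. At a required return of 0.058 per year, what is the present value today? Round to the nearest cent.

€152.96

Value at end of year 7: C₁ / (r − g) = €9.76 / (0.058 − 0.015) = €226.9767
Discount to today: PV = €226.9767 / (1 + 0.058)^7 = €226.9767 / 1.483883 = €152.96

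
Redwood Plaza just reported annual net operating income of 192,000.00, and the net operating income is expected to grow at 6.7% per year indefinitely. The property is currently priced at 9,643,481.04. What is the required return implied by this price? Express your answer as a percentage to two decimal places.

D₁ = 192,000.00 × 1.067 = 204,864.0000
P = D₁/(r − g) ⇒ r = D₁/P + g = 204,864.0000/9,643,481.04 + 0.067 = 0.021244 + 0.067 = 0.088244

8.82%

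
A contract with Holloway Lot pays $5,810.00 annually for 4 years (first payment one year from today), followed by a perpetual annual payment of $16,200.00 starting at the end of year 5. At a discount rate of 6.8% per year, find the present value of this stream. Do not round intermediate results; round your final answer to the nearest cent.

$202882.69

PV of 4-year annuity: $5,810.00 × [1 − (1+0.068)^−4] / 0.068 = 19768.87914
Perpetuity value at year 4: $16,200.00 / 0.068 = 238235.29412
PV of perpetuity: 238235.29412 / (1+0.068)^4 = 183113.80667
Total PV = 19768.87914 + 183113.80667 = 202882.68581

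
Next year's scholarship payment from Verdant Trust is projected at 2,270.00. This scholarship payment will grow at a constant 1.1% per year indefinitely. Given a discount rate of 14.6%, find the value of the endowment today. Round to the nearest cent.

16814.81

Growing perpetuity: P = D₁ / (r − g) = 2,270.0000 / (0.146 − 0.011) = 16,814.81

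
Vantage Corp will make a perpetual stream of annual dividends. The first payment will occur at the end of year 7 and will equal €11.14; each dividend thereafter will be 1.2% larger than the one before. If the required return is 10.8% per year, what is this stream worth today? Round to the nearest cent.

€62.72

Value at end of year 6: C₁ / (r − g) = €11.14 / (0.108 − 0.012) = €116.0417
Discount to today: PV = €116.0417 / (1 + 0.108)^6 = €116.0417 / 1.850285 = €62.72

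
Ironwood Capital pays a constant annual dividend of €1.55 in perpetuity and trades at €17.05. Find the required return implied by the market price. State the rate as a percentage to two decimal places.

P = C/r ⇒ r = C/P = €1.55/€17.05 = 0.090909

9.09%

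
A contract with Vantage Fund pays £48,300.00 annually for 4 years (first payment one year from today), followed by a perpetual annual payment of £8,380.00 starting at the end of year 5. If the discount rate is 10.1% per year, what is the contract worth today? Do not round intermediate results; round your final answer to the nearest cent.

PV of 4-year annuity: £48,300.00 × [1 − (1+0.101)^−4] / 0.101 = 152773.66297
Perpetuity value at year 4: £8,380.00 / 0.101 = 82970.29703
PV of perpetuity: 82970.29703 / (1+0.101)^4 = 56464.22466
Total PV = 152773.66297 + 56464.22466 = 209237.88762

£209237.89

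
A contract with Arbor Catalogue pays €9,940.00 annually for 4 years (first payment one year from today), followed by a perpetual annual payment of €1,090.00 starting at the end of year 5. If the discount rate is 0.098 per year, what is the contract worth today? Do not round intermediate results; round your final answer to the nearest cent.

€39297.64

PV of 4-year annuity: €9,940.00 × [1 − (1+0.098)^−4] / 0.098 = 31645.36058
Perpetuity value at year 4: €1,090.00 / 0.098 = 11122.44898
PV of perpetuity: 11122.44898 / (1+0.098)^4 = 7652.28368
Total PV = 31645.36058 + 7652.28368 = 39297.64426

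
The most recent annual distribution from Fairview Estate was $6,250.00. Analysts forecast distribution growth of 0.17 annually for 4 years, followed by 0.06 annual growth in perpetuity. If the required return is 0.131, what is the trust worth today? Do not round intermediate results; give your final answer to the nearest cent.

D_1 = 7312.50000
D_2 = 8555.62500
D_3 = 10010.08125
D_4 = 11711.79506
Terminal value at year 4: TV = D_4×(1+g_2)/(r−g_2) = 12414.50277/0.071 = 174852.15164
P_0 = D_1/(1+r)^1 + D_2/(1+r)^2 + D_3/(1+r)^3 + D_4/(1+r)^4 + TV/(1+r)^4
    = 6465.51724 + 6688.46611 + 6919.10287 + 7157.69263 + 106861.32657 = 134092.10542

$134092.11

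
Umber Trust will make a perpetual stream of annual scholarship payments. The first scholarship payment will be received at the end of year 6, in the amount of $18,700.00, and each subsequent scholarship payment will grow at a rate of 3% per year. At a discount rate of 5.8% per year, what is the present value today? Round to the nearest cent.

Value at end of year 5: C₁ / (r − g) = $18,700.00 / (0.058 − 0.03) = $667,857.1429
Discount to today: PV = $667,857.1429 / (1 + 0.058)^5 = $667,857.1429 / 1.325648 = $503,796.61

$503796.61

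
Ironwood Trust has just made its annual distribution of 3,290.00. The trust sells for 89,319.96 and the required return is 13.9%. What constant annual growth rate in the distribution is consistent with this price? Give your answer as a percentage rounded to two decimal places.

P = D₀(1+g)/(r−g) ⇒ P(r−g) = D₀(1+g) ⇒ g(P+D₀) = P·r − D₀
g = (P·r − D₀)/(P + D₀) = (89,319.96×0.139 − 3,290.00) / (89,319.96 + 3,290.00) = 0.098537

9.85%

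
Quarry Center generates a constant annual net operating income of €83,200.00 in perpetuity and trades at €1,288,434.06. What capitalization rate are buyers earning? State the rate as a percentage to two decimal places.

6.46%

P = C/r ⇒ r = C/P = €83,200.00/€1,288,434.06 = 0.064575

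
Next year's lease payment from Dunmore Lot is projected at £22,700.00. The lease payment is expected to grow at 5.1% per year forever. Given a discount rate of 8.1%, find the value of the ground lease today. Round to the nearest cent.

£756666.67

Growing perpetuity: P = D₁ / (r − g) = £22,700.0000 / (0.081 − 0.051) = £756,666.67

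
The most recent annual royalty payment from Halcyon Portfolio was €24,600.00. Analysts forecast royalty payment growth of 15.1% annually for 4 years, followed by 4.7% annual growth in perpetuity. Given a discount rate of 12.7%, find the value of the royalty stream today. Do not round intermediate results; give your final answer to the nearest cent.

D_1 = 28314.60000
D_2 = 32590.10460
D_3 = 37511.21039
D_4 = 43175.40316
Terminal value at year 4: TV = D_4×(1+g_2)/(r−g_2) = 45204.64711/0.08 = 565058.08891
P_0 = D_1/(1+r)^1 + D_2/(1+r)^2 + D_3/(1+r)^3 + D_4/(1+r)^4 + TV/(1+r)^4
    = 25123.86868 + 25658.89339 + 26205.31170 + 26763.36626 + 350265.55587 = 454016.99590

€454017.00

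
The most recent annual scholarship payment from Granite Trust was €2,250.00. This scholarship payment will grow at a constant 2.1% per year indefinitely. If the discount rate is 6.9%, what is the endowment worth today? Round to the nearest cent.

€47859.38

D₁ = D₀ × (1 + g) = €2,250.00 × 1.021 = €2,297.2500
Growing perpetuity: P = D₁ / (r − g) = €2,297.2500 / (0.069 − 0.021) = €47,859.38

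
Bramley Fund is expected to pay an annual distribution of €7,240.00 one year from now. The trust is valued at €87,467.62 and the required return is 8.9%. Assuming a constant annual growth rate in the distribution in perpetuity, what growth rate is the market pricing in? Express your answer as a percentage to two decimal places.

0.62%

P = D₁/(r−g) ⇒ g = r − D₁/P = 0.089 − €7,240.00/€87,467.62 = 0.006227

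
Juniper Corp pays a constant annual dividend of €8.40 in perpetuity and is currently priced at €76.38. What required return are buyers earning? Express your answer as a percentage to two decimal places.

11.00%

P = C/r ⇒ r = C/P = €8.40/€76.38 = 0.109976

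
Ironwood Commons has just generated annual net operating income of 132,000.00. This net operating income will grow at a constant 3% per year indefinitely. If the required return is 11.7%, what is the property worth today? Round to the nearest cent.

1562758.62

D₁ = D₀ × (1 + g) = 132,000.00 × 1.03 = 135,960.0000
Growing perpetuity: P = D₁ / (r − g) = 135,960.0000 / (0.117 − 0.03) = 1,562,758.62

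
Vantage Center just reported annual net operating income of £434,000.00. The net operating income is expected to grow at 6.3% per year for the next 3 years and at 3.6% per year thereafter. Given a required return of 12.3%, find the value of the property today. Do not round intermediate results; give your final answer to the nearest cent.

D_1 = 461342.00000
D_2 = 490406.54600
D_3 = 521302.15840
Terminal value at year 3: TV = D_3×(1+g_2)/(r−g_2) = 540069.03610/0.087 = 6207690.07012
P_0 = D_1/(1+r)^1 + D_2/(1+r)^2 + D_3/(1+r)^3 + TV/(1+r)^3
    = 410812.11042 + 388863.11075 + 368086.80920 + 4383194.64747 = 5550956.67783

£5550956.68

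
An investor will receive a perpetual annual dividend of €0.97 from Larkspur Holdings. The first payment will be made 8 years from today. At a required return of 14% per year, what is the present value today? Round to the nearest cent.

Value at end of year 7: C / r = €0.97 / 0.14 = €6.9286
Discount to today: PV = €6.9286 / (1 + 0.14)^7 = €6.9286 / 2.502269 = €2.77

€2.77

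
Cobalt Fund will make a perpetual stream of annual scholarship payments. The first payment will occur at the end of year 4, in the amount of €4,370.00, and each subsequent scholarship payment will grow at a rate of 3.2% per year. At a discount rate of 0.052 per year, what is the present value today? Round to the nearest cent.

€187674.05

Value at end of year 3: C₁ / (r − g) = €4,370.00 / (0.052 − 0.032) = €218,500.0000
Discount to today: PV = €218,500.0000 / (1 + 0.052)^3 = €218,500.0000 / 1.164253 = €187,674.05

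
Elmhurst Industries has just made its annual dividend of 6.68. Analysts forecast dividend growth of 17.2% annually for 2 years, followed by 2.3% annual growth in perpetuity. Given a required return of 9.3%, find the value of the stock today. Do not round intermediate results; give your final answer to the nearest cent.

127.09

D_1 = 7.82896
D_2 = 9.17554
Terminal value at year 2: TV = D_2×(1+g_2)/(r−g_2) = 9.38658/0.07 = 134.09398
P_0 = D_1/(1+r)^1 + D_2/(1+r)^2 + TV/(1+r)^2
    = 7.16282 + 7.68053 + 112.24550 = 127.08886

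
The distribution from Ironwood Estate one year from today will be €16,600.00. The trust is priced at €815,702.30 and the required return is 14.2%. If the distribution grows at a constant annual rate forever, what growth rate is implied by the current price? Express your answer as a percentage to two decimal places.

P = D₁/(r−g) ⇒ g = r − D₁/P = 0.142 − €16,600.00/€815,702.30 = 0.121649

12.16%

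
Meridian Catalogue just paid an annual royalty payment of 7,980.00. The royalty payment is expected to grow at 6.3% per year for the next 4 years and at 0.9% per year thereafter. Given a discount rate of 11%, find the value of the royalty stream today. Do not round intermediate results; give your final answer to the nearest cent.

D_1 = 8482.74000
D_2 = 9017.15262
D_3 = 9585.23324
D_4 = 10189.10293
Terminal value at year 4: TV = D_4×(1+g_2)/(r−g_2) = 10280.80486/0.101 = 101790.14708
P_0 = D_1/(1+r)^1 + D_2/(1+r)^2 + D_3/(1+r)^3 + D_4/(1+r)^4 + TV/(1+r)^4
    = 7642.10811 + 7318.52335 + 7008.63993 + 6711.87770 + 67052.32275 = 95733.47183

95733.47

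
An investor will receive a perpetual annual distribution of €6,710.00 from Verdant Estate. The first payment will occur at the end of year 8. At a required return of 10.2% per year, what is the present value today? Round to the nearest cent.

Value at end of year 7: C / r = €6,710.00 / 0.102 = €65,784.3137
Discount to today: PV = €65,784.3137 / (1 + 0.102)^7 = €65,784.3137 / 1.973655 = €33,331.22

€33331.22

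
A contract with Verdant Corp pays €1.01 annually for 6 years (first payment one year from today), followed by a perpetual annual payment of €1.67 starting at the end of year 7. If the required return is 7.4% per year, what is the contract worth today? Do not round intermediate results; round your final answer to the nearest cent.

€19.46

PV of 6-year annuity: €1.01 × [1 − (1+0.074)^−6] / 0.074 = 4.75533
Perpetuity value at year 6: €1.67 / 0.074 = 22.56757
PV of perpetuity: 22.56757 / (1+0.074)^6 = 14.70480
Total PV = 4.75533 + 14.70480 = 19.46013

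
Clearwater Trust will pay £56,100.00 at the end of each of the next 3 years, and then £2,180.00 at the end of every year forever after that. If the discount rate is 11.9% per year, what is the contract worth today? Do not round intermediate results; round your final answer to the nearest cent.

PV of 3-year annuity: £56,100.00 × [1 − (1+0.119)^−3] / 0.119 = 134974.61449
Perpetuity value at year 3: £2,180.00 / 0.119 = 18319.32773
PV of perpetuity: 18319.32773 / (1+0.119)^3 = 13074.32489
Total PV = 134974.61449 + 13074.32489 = 148048.93938

£148048.94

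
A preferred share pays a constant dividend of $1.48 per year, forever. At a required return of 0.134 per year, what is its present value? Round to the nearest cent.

Level perpetuity: PV = C / r = $1.48 / 0.134 = $11.04

$11.04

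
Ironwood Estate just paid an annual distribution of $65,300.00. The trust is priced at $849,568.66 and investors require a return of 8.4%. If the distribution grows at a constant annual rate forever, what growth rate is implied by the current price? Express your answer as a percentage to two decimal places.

P = D₀(1+g)/(r−g) ⇒ P(r−g) = D₀(1+g) ⇒ g(P+D₀) = P·r − D₀
g = (P·r − D₀)/(P + D₀) = ($849,568.66×0.084 − $65,300.00) / ($849,568.66 + $65,300.00) = 0.006628

0.66%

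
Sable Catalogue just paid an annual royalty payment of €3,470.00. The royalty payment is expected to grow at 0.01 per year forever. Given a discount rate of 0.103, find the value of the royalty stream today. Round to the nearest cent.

D₁ = D₀ × (1 + g) = €3,470.00 × 1.01 = €3,504.7000
Growing perpetuity: P = D₁ / (r − g) = €3,504.7000 / (0.103 − 0.01) = €37,684.95

€37684.95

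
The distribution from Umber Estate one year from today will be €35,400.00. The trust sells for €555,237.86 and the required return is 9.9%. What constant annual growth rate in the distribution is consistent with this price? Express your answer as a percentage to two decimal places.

3.52%

P = D₁/(r−g) ⇒ g = r − D₁/P = 0.099 − €35,400.00/€555,237.86 = 0.035244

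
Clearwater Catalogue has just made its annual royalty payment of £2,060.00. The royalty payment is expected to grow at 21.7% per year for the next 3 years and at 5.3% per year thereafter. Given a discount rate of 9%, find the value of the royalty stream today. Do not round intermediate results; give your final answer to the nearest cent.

£89334.47

D_1 = 2507.02000
D_2 = 3051.04334
D_3 = 3713.11974
Terminal value at year 3: TV = D_3×(1+g_2)/(r−g_2) = 3909.91509/0.037 = 105673.38084
P_0 = D_1/(1+r)^1 + D_2/(1+r)^2 + D_3/(1+r)^3 + TV/(1+r)^3
    = 2300.01835 + 2568.00214 + 2867.20973 + 81599.23897 = 89334.46918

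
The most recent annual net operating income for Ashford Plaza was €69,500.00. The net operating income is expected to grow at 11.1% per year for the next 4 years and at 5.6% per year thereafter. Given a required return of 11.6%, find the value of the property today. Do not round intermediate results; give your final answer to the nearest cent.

€1476325.85

D_1 = 77214.50000
D_2 = 85785.30950
D_3 = 95307.47885
D_4 = 105886.60901
Terminal value at year 4: TV = D_4×(1+g_2)/(r−g_2) = 111816.25911/0.06 = 1863604.31853
P_0 = D_1/(1+r)^1 + D_2/(1+r)^2 + D_3/(1+r)^3 + D_4/(1+r)^4 + TV/(1+r)^4
    = 69188.62007 + 68878.63521 + 68570.03918 + 68262.82574 + 1201425.73305 = 1476325.85326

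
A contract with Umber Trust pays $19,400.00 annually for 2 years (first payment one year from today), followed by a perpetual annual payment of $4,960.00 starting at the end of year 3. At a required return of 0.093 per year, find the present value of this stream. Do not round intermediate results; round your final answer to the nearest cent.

PV of 2-year annuity: $19,400.00 × [1 − (1+0.093)^−2] / 0.093 = 33988.39324
Perpetuity value at year 2: $4,960.00 / 0.093 = 53333.33333
PV of perpetuity: 53333.33333 / (1+0.093)^2 = 44643.51733
Total PV = 33988.39324 + 44643.51733 = 78631.91057

$78631.91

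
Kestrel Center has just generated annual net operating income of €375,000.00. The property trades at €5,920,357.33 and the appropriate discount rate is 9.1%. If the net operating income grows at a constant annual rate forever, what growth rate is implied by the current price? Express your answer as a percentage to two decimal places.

P = D₀(1+g)/(r−g) ⇒ P(r−g) = D₀(1+g) ⇒ g(P+D₀) = P·r − D₀
g = (P·r − D₀)/(P + D₀) = (€5,920,357.33×0.091 − €375,000.00) / (€5,920,357.33 + €375,000.00) = 0.026012

2.60%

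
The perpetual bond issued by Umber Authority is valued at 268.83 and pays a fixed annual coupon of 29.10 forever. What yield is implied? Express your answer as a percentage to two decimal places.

P = C/r ⇒ r = C/P = 29.10/268.83 = 0.108247

10.82%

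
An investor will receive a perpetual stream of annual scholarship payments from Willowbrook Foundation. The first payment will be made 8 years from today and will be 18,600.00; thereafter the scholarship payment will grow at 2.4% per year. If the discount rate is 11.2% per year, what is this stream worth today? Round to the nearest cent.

100530.25

Value at end of year 7: C₁ / (r − g) = 18,600.00 / (0.112 − 0.024) = 211,363.6364
Discount to today: PV = 211,363.6364 / (1 + 0.112)^7 = 211,363.6364 / 2.102488 = 100,530.25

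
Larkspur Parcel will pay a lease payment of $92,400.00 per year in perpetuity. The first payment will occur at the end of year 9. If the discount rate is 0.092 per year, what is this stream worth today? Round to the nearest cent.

$496710.15

Value at end of year 8: C / r = $92,400.00 / 0.092 = $1,004,347.8261
Discount to today: PV = $1,004,347.8261 / (1 + 0.092)^8 = $1,004,347.8261 / 2.022000 = $496,710.15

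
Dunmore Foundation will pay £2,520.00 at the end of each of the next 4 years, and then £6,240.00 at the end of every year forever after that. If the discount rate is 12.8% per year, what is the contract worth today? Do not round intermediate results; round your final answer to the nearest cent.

PV of 4-year annuity: £2,520.00 × [1 − (1+0.128)^−4] / 0.128 = 7526.92326
Perpetuity value at year 4: £6,240.00 / 0.128 = 48750.00000
PV of perpetuity: 48750.00000 / (1+0.128)^4 = 30111.90430
Total PV = 7526.92326 + 30111.90430 = 37638.82756

£37638.83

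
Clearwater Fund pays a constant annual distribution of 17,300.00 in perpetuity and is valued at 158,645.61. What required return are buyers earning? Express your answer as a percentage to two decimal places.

P = C/r ⇒ r = C/P = 17,300.00/158,645.61 = 0.109048

10.90%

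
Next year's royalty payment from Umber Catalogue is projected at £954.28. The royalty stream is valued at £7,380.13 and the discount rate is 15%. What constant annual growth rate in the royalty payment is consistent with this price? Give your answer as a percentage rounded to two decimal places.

2.07%

P = D₁/(r−g) ⇒ g = r − D₁/P = 0.15 − £954.28/£7,380.13 = 0.020696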